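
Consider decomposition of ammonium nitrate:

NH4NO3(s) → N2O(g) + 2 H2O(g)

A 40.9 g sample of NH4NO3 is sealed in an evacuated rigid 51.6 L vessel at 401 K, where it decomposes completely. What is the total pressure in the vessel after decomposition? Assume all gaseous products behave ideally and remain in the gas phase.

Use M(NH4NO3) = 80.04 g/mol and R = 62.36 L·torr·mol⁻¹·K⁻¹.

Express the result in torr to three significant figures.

n(NH4NO3) = 40.9 / 80.04 = 0.5110 mol
n(gas produced) = (3/1) × 0.5110 = 1.533 mol
P = nRT/V = 1.533 × 62.36 × 401 / 51.6 = 742.9 torr

743 torr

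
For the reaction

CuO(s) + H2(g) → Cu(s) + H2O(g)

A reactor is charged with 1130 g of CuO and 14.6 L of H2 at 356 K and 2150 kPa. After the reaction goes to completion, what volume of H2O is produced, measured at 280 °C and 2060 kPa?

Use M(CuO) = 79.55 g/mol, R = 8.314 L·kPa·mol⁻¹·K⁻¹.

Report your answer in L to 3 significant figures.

23.7 L

n(CuO) = 1130 / 79.55 = 14.20 mol
n(H2) = PV/RT = (2150 × 14.6) / (8.314 × 356) = 10.61 mol
For 14.20 mol CuO, stoichiometry requires (1/1) × 14.20 = 14.20 mol H2; 10.61 mol is available, so H2 is limiting.
n(H2O) = (1/1) × 10.61 = 10.61 mol
V(H2O) = nRT/P = 10.61 × 8.314 × 553.15 / 2060 = 23.69 L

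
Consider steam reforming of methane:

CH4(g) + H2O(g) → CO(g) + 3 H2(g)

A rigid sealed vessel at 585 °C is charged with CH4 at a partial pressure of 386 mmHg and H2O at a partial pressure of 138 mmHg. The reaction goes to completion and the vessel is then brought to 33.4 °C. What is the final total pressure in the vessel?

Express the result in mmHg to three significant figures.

With V and T fixed, P_i ∝ n_i, so the mole ratios apply directly to partial pressures at 585 °C.
P(H2O) required for 386 mmHg of CH4 = (1/1) × 386 = 386.0 mmHg; available 138 mmHg, so H2O is limiting.
P(CH4) remaining = 386 − (1/1) × 138 = 248.0 mmHg
P(gaseous products) = (1+3)/1 × 138 = 552.0 mmHg
P_total at 585 °C = 248.0 + 552.0 = 800.0 mmHg
Scaling to 33.4 °C: P = 800.0 × 306.55/858.15 = 285.8 mmHg

286 mmHg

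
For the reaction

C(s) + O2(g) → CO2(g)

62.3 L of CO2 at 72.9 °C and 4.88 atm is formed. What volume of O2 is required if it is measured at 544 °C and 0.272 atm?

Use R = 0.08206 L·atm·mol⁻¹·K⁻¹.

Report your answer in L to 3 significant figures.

2640 L

n(CO2) = PV/RT = (4.88 × 62.3) / (0.08206 × 346.05) = 10.71 mol
n(O2) = (1/1) × 10.71 = 10.71 mol
V = nRT/P = 10.71 × 0.08206 × 817.15 / 0.272 = 2640 L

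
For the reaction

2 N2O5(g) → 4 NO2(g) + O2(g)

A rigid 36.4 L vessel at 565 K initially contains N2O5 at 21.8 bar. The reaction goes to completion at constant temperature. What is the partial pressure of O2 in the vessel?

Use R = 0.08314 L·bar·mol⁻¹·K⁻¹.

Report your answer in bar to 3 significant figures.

10.9 bar

n(N2O5)₀ = PV/RT = (21.8 × 36.4) / (0.08314 × 565) = 16.89 mol
n(O2) = (1/2) × 16.89 = 8.445 mol
P(O2) = nRT/V = 8.445 × 0.08314 × 565 / 36.4 = 10.90 bar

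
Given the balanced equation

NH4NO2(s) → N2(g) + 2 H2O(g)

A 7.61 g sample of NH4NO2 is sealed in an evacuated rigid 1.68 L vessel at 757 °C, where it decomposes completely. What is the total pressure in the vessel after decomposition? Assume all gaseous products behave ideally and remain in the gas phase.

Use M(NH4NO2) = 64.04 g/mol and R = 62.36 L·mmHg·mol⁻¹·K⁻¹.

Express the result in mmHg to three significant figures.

n(NH4NO2) = 7.61 / 64.04 = 0.1188 mol
n(gas produced) = (3/1) × 0.1188 = 0.3564 mol
P = nRT/V = 0.3564 × 62.36 × 1030.15 / 1.68 = 13630 mmHg

13600 mmHg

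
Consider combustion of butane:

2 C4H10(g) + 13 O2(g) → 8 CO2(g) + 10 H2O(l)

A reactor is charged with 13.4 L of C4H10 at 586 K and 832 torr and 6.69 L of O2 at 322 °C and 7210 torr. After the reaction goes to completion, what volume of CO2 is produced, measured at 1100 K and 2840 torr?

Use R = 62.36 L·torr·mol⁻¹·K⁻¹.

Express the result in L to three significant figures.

n(C4H10) = PV/RT = (832 × 13.4) / (62.36 × 586) = 0.3051 mol
n(O2) = PV/RT = (7210 × 6.69) / (62.36 × 595.15) = 1.300 mol
For 0.3051 mol C4H10, stoichiometry requires (13/2) × 0.3051 = 1.983 mol O2; 1.300 mol is available, so O2 is limiting.
n(CO2) = (8/13) × 1.300 = 0.8000 mol
V(CO2) = nRT/P = 0.8000 × 62.36 × 1100 / 2840 = 19.32 L

19.3 L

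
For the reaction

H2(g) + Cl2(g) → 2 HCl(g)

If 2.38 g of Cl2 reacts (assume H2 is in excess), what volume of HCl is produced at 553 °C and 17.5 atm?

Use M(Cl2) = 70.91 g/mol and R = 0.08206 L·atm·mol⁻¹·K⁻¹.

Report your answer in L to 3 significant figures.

n(Cl2) = 2.380 / 70.91 = 0.03356 mol
n(HCl) = (2/1) × 0.03356 = 0.06712 mol
V = nRT/P = 0.06712 × 0.08206 × 826.15 / 17.5 = 0.2600 L

0.260 L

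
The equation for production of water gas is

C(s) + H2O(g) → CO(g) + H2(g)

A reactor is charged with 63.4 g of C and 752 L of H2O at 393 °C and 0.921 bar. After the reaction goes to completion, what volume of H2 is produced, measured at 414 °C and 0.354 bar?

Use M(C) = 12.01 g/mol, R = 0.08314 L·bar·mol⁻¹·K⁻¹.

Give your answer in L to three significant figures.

852 L

n(C) = 63.4 / 12.01 = 5.279 mol
n(H2O) = PV/RT = (0.921 × 752) / (0.08314 × 666.15) = 12.51 mol
For 5.279 mol C, stoichiometry requires (1/1) × 5.279 = 5.279 mol H2O; 12.51 mol is available, so C is limiting.
n(H2) = (1/1) × 5.279 = 5.279 mol
V(H2) = nRT/P = 5.279 × 0.08314 × 687.15 / 0.354 = 851.9 L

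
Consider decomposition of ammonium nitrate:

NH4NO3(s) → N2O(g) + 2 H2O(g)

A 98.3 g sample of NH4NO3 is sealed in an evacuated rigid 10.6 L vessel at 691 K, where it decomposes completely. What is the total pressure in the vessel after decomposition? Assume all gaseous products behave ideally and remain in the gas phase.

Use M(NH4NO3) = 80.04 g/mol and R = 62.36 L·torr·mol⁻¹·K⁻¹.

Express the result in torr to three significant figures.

15000 torr

n(NH4NO3) = 98.3 / 80.04 = 1.228 mol
n(gas produced) = (3/1) × 1.228 = 3.684 mol
P = nRT/V = 3.684 × 62.36 × 691 / 10.6 = 14980 torr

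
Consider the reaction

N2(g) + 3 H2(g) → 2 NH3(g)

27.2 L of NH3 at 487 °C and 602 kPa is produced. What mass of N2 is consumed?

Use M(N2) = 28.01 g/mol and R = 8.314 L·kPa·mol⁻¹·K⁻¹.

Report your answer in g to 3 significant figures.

36.3 g

n(NH3) = PV/RT = (602 × 27.2) / (8.314 × 760.15) = 2.591 mol
n(N2) = (1/2) × 2.591 = 1.296 mol
m(N2) = 1.296 × 28.01 = 36.30 g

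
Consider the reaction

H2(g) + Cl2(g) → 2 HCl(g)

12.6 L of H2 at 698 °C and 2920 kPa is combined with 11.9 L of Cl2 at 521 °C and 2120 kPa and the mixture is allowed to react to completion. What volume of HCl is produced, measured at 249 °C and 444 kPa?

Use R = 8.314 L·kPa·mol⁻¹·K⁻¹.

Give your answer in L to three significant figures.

n(H2) = PV/RT = (2920 × 12.6) / (8.314 × 971.15) = 4.557 mol
n(Cl2) = PV/RT = (2120 × 11.9) / (8.314 × 794.15) = 3.821 mol
For 4.557 mol H2, stoichiometry requires (1/1) × 4.557 = 4.557 mol Cl2; 3.821 mol is available, so Cl2 is limiting.
n(HCl) = (2/1) × 3.821 = 7.642 mol
V(HCl) = nRT/P = 7.642 × 8.314 × 522.15 / 444 = 74.72 L

74.7 L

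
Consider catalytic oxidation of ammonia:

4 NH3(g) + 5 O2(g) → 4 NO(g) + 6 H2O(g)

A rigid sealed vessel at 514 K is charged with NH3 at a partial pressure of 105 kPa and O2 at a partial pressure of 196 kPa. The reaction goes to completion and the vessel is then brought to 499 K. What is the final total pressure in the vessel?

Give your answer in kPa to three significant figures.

At constant V, partial pressures at 514 K are proportional to moles, so apply stoichiometry directly to pressures.
P(O2) required for 105 kPa of NH3 = (5/4) × 105 = 131.2 kPa; available 196 kPa, so NH3 is limiting.
P(O2) remaining = 196 − (5/4) × 105 = 64.75 kPa
P(gaseous products) = (4+6)/4 × 105 = 262.5 kPa
P_total at 514 K = 64.75 + 262.5 = 327.2 kPa
Scaling to 499 K: P = 327.2 × 499/514 = 317.7 kPa

318 kPa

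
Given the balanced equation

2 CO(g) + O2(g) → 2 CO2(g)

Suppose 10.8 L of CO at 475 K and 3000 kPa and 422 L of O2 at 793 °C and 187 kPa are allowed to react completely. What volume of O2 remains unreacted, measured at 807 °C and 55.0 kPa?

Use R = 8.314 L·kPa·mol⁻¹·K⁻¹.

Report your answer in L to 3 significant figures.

n(CO) = PV/RT = (3000 × 10.8) / (8.314 × 475) = 8.204 mol
n(O2) = PV/RT = (187 × 422) / (8.314 × 1066.15) = 8.903 mol
For 8.204 mol CO, stoichiometry requires (1/2) × 8.204 = 4.102 mol O2; 8.903 mol is available, so CO is limiting.
n(O2) consumed = (1/2) × 8.204 = 4.102 mol; remaining = 8.903 − 4.102 = 4.801 mol
V(O2) = nRT/P = 4.801 × 8.314 × 1080.15 / 55.0 = 783.9 L

784 L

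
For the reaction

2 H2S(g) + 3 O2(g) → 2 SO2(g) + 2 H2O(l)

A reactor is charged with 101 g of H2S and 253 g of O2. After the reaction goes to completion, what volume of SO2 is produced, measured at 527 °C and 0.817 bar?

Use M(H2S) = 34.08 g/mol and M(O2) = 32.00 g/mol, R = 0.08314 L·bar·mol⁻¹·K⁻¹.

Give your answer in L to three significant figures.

241 L

n(H2S) = 101 / 34.08 = 2.964 mol
n(O2) = 253 / 32.00 = 7.906 mol
For 2.964 mol H2S, stoichiometry requires (3/2) × 2.964 = 4.446 mol O2; 7.906 mol is available, so H2S is limiting.
n(SO2) = (2/2) × 2.964 = 2.964 mol
V(SO2) = nRT/P = 2.964 × 0.08314 × 800.15 / 0.817 = 241.3 L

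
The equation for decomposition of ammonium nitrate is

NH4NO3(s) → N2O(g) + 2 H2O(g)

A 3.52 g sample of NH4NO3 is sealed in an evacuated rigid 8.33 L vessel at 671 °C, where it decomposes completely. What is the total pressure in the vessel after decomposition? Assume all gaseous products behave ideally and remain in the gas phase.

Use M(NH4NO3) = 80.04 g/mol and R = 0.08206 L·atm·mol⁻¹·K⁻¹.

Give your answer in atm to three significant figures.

n(NH4NO3) = 3.52 / 80.04 = 0.04398 mol
n(gas produced) = (3/1) × 0.04398 = 0.1319 mol
P = nRT/V = 0.1319 × 0.08206 × 944.15 / 8.33 = 1.227 atm

1.23 atm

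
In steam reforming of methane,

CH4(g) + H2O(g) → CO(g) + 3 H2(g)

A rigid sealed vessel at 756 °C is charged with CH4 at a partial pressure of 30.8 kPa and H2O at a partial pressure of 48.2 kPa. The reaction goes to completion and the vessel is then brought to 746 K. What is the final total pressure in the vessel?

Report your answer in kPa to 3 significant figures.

102 kPa

At constant V, partial pressures at 756 °C are proportional to moles, so apply stoichiometry directly to pressures.
P(H2O) required for 30.8 kPa of CH4 = (1/1) × 30.8 = 30.80 kPa; available 48.2 kPa, so CH4 is limiting.
P(H2O) remaining = 48.2 − (1/1) × 30.8 = 17.40 kPa
P(gaseous products) = (1+3)/1 × 30.8 = 123.2 kPa
P_total at 756 °C = 17.40 + 123.2 = 140.6 kPa
Scaling to 746 K: P = 140.6 × 746/1029.15 = 101.9 kPa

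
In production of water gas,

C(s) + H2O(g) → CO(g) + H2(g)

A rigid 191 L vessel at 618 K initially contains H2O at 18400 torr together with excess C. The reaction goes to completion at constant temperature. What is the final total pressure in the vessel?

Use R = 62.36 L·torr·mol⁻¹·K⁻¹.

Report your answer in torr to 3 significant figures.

36800 torr

Since T and V are fixed, P_final/P_initial = n_final/n_initial = 2/1.
P_final = (2/1) × 18400 = 36800 torr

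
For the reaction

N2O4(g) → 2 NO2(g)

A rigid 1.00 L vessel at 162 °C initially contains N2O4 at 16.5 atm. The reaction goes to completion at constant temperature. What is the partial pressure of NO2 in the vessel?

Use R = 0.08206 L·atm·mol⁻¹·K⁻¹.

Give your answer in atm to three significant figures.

n(N2O4)₀ = PV/RT = (16.5 × 1.00) / (0.08206 × 435.15) = 0.4621 mol
n(NO2) = (2/1) × 0.4621 = 0.9242 mol
P(NO2) = nRT/V = 0.9242 × 0.08206 × 435.15 / 1.00 = 33.00 atm

33.0 atm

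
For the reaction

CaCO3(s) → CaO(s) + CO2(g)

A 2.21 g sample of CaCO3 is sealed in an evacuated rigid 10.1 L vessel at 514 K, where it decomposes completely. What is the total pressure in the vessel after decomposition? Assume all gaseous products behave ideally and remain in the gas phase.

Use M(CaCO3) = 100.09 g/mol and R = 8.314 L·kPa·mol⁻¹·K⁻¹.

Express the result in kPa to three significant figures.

n(CaCO3) = 2.21 / 100.09 = 0.02208 mol
n(gas produced) = (1/1) × 0.02208 = 0.02208 mol
P = nRT/V = 0.02208 × 8.314 × 514 / 10.1 = 9.342 kPa

9.34 kPa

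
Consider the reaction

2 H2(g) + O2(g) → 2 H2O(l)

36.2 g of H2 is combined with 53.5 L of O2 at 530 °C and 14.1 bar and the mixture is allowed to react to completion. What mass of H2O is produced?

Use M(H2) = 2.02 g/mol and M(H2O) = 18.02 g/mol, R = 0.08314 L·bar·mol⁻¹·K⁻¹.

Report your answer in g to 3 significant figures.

323 g

n(H2) = 36.2 / 2.02 = 17.92 mol
n(O2) = PV/RT = (14.1 × 53.5) / (0.08314 × 803.15) = 11.30 mol
For 17.92 mol H2, stoichiometry requires (1/2) × 17.92 = 8.960 mol O2; 11.30 mol is available, so H2 is limiting.
n(H2O) = (2/2) × 17.92 = 17.92 mol
m(H2O) = 17.92 × 18.02 = 322.9 g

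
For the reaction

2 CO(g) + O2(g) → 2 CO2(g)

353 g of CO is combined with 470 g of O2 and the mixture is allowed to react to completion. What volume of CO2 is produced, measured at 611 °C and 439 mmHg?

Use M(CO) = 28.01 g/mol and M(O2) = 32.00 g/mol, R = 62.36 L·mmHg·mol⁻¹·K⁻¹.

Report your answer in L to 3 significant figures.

1580 L

n(CO) = 353 / 28.01 = 12.60 mol
n(O2) = 470 / 32.00 = 14.69 mol
For 12.60 mol CO, stoichiometry requires (1/2) × 12.60 = 6.300 mol O2; 14.69 mol is available, so CO is limiting.
n(CO2) = (2/2) × 12.60 = 12.60 mol
V(CO2) = nRT/P = 12.60 × 62.36 × 884.15 / 439 = 1582 L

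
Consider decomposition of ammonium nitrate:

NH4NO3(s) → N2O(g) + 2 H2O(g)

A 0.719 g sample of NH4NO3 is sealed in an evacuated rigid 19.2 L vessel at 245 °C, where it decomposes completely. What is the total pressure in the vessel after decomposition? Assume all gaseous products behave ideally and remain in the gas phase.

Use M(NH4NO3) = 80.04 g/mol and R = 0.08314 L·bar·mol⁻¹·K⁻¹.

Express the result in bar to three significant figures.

0.0605 bar

n(NH4NO3) = 0.719 / 80.04 = 0.008983 mol
n(gas produced) = (3/1) × 0.008983 = 0.02695 mol
P = nRT/V = 0.02695 × 0.08314 × 518.15 / 19.2 = 0.06047 bar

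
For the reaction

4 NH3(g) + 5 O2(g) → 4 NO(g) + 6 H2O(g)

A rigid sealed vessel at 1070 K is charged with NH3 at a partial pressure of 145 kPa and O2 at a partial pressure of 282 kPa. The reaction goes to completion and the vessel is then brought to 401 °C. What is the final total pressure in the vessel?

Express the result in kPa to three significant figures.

Because the vessel is rigid and T is held at 1070 K, work the stoichiometry in partial pressures (P_i = n_iRT/V).
P(O2) required for 145 kPa of NH3 = (5/4) × 145 = 181.2 kPa; available 282 kPa, so NH3 is limiting.
P(O2) remaining = 282 − (5/4) × 145 = 100.8 kPa
P(gaseous products) = (4+6)/4 × 145 = 362.5 kPa
P_total at 1070 K = 100.8 + 362.5 = 463.3 kPa
Scaling to 401 °C: P = 463.3 × 674.15/1070 = 291.9 kPa

292 kPa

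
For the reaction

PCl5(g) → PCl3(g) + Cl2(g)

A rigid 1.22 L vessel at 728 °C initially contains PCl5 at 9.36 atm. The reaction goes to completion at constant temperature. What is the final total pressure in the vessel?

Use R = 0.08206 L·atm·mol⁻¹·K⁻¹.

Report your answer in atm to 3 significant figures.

Since T and V are fixed, P_final/P_initial = n_final/n_initial = 2/1.
P_final = (2/1) × 9.36 = 18.72 atm

18.7 atm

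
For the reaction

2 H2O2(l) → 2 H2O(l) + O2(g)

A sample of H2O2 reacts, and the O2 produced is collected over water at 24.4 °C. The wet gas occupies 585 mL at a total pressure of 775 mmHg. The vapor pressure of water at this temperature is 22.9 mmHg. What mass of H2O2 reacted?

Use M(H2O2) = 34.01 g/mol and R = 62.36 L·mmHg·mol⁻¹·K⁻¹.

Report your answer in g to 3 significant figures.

P(O2) = 775 − 22.9 = 752.1 mmHg
n(O2) = PV/RT = (752.1 × 0.5850) / (62.36 × 297.55) = 0.02371 mol
n(H2O2) = (2/1) × 0.02371 = 0.04742 mol
m(H2O2) = 0.04742 × 34.01 = 1.613 g

1.61 g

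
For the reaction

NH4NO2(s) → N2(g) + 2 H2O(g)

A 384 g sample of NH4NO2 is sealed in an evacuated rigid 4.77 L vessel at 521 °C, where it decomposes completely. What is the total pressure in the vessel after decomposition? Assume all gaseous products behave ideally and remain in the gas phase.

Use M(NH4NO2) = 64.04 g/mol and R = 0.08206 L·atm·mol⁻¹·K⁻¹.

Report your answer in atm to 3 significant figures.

n(NH4NO2) = 384 / 64.04 = 5.996 mol
n(gas produced) = (3/1) × 5.996 = 17.99 mol
P = nRT/V = 17.99 × 0.08206 × 794.15 / 4.77 = 245.8 atm

246 atm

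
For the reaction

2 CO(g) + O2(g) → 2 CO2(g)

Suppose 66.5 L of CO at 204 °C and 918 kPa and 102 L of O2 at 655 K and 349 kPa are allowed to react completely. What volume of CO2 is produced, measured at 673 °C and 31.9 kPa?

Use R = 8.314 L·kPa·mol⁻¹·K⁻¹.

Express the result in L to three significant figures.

n(CO) = PV/RT = (918 × 66.5) / (8.314 × 477.15) = 15.39 mol
n(O2) = PV/RT = (349 × 102) / (8.314 × 655) = 6.537 mol
For 15.39 mol CO, stoichiometry requires (1/2) × 15.39 = 7.695 mol O2; 6.537 mol is available, so O2 is limiting.
n(CO2) = (2/1) × 6.537 = 13.07 mol
V(CO2) = nRT/P = 13.07 × 8.314 × 946.15 / 31.9 = 3223 L

3220 L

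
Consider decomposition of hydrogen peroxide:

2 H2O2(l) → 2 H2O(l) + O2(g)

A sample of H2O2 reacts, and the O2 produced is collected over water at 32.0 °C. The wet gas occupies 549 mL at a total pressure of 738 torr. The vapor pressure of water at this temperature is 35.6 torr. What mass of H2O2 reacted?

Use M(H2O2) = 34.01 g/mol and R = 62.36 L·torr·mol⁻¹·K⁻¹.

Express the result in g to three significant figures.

1.38 g

P(O2) = 738 − 35.6 = 702.4 torr
n(O2) = PV/RT = (702.4 × 0.5490) / (62.36 × 305.15) = 0.02026 mol
n(H2O2) = (2/1) × 0.02026 = 0.04052 mol
m(H2O2) = 0.04052 × 34.01 = 1.378 g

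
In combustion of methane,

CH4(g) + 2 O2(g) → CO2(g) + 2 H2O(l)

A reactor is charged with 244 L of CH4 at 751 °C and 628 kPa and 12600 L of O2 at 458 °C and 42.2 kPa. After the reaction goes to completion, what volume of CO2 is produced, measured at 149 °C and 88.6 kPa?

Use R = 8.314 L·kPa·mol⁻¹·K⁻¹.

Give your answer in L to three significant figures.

713 L

n(CH4) = PV/RT = (628 × 244) / (8.314 × 1024.15) = 18.00 mol
n(O2) = PV/RT = (42.2 × 12600) / (8.314 × 731.15) = 87.47 mol
For 18.00 mol CH4, stoichiometry requires (2/1) × 18.00 = 36.00 mol O2; 87.47 mol is available, so CH4 is limiting.
n(CO2) = (1/1) × 18.00 = 18.00 mol
V(CO2) = nRT/P = 18.00 × 8.314 × 422.15 / 88.6 = 713.0 L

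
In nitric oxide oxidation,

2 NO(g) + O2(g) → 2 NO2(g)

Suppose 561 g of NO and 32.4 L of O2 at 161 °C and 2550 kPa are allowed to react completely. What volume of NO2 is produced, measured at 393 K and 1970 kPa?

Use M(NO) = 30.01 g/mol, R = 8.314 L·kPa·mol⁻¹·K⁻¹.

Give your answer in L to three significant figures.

n(NO) = 561 / 30.01 = 18.69 mol
n(O2) = PV/RT = (2550 × 32.4) / (8.314 × 434.15) = 22.89 mol
For 18.69 mol NO, stoichiometry requires (1/2) × 18.69 = 9.345 mol O2; 22.89 mol is available, so NO is limiting.
n(NO2) = (2/2) × 18.69 = 18.69 mol
V(NO2) = nRT/P = 18.69 × 8.314 × 393 / 1970 = 31.00 L

31.0 L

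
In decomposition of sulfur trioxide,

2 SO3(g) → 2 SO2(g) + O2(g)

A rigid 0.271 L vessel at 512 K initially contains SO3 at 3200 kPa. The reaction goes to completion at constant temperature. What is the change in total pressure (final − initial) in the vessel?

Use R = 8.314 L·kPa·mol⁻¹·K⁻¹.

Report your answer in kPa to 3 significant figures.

1600 kPa

Rigid vessel, constant T ⇒ P scales with total gas moles (2 → 3).
P_final = (3/2) × 3200 = 4800 kPa; ΔP = 4800 − 3200 = 1600 kPa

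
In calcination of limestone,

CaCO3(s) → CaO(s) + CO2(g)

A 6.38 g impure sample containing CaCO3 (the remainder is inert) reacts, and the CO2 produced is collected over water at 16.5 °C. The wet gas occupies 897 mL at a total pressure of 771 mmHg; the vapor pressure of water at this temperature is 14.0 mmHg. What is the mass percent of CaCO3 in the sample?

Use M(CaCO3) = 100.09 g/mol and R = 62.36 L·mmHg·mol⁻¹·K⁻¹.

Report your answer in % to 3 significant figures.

P(CO2) = 771 − 14.0 = 757.0 mmHg
n(CO2) = PV/RT = (757.0 × 0.8970) / (62.36 × 289.65) = 0.03759 mol
n(CaCO3) = (1/1) × 0.03759 = 0.03759 mol
m(CaCO3) = 0.03759 × 100.09 = 3.762 g
%CaCO3 = 3.762 / 6.38 × 100 = 58.97%

59.0 %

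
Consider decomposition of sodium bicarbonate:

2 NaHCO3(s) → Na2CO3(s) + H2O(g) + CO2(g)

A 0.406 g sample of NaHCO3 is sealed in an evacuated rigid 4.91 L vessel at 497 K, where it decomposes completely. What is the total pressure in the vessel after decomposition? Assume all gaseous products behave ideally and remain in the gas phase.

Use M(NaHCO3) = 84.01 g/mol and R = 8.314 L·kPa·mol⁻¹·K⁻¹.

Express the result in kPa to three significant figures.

n(NaHCO3) = 0.406 / 84.01 = 0.004833 mol
n(gas produced) = (2/2) × 0.004833 = 0.004833 mol
P = nRT/V = 0.004833 × 8.314 × 497 / 4.91 = 4.067 kPa

4.07 kPa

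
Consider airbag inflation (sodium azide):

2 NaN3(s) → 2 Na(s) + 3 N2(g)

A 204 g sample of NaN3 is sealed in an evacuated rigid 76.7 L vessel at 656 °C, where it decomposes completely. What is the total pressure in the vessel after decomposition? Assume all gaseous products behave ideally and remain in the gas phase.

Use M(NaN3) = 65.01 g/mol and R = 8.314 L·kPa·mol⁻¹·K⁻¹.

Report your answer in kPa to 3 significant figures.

474 kPa

n(NaN3) = 204 / 65.01 = 3.138 mol
n(gas produced) = (3/2) × 3.138 = 4.707 mol
P = nRT/V = 4.707 × 8.314 × 929.15 / 76.7 = 474.1 kPa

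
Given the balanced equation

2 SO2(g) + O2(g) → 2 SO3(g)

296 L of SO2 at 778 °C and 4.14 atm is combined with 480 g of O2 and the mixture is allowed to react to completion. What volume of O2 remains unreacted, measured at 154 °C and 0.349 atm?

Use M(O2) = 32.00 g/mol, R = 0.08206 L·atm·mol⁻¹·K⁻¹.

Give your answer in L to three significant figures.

793 L

n(SO2) = PV/RT = (4.14 × 296) / (0.08206 × 1051.15) = 14.21 mol
n(O2) = 480 / 32.00 = 15.00 mol
For 14.21 mol SO2, stoichiometry requires (1/2) × 14.21 = 7.105 mol O2; 15.00 mol is available, so SO2 is limiting.
n(O2) consumed = (1/2) × 14.21 = 7.105 mol; remaining = 15.00 − 7.105 = 7.895 mol
V(O2) = nRT/P = 7.895 × 0.08206 × 427.15 / 0.349 = 792.9 L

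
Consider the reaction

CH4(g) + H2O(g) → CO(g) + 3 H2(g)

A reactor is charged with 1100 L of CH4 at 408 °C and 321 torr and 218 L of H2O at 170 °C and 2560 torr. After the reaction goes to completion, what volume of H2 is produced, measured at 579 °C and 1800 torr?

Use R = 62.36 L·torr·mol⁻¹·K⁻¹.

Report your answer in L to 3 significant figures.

n(CH4) = PV/RT = (321 × 1100) / (62.36 × 681.15) = 8.313 mol
n(H2O) = PV/RT = (2560 × 218) / (62.36 × 443.15) = 20.19 mol
For 8.313 mol CH4, stoichiometry requires (1/1) × 8.313 = 8.313 mol H2O; 20.19 mol is available, so CH4 is limiting.
n(H2) = (3/1) × 8.313 = 24.94 mol
V(H2) = nRT/P = 24.94 × 62.36 × 852.15 / 1800 = 736.3 L

736 L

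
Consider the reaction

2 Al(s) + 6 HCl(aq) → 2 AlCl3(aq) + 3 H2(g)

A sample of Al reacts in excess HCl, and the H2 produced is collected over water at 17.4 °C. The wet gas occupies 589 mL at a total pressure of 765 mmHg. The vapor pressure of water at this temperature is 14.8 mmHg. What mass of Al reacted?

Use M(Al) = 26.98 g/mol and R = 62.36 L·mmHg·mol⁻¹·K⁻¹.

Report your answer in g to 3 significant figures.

0.439 g

P(H2) = 765 − 14.8 = 750.2 mmHg
n(H2) = PV/RT = (750.2 × 0.5890) / (62.36 × 290.55) = 0.02439 mol
n(Al) = (2/3) × 0.02439 = 0.01626 mol
m(Al) = 0.01626 × 26.98 = 0.4387 g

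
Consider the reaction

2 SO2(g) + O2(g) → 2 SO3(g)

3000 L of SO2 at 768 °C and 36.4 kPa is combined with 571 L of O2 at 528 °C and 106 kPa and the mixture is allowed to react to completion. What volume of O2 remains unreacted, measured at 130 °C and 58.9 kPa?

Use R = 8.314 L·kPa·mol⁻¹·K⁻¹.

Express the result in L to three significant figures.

n(SO2) = PV/RT = (36.4 × 3000) / (8.314 × 1041.15) = 12.62 mol
n(O2) = PV/RT = (106 × 571) / (8.314 × 801.15) = 9.087 mol
For 12.62 mol SO2, stoichiometry requires (1/2) × 12.62 = 6.310 mol O2; 9.087 mol is available, so SO2 is limiting.
n(O2) consumed = (1/2) × 12.62 = 6.310 mol; remaining = 9.087 − 6.310 = 2.777 mol
V(O2) = nRT/P = 2.777 × 8.314 × 403.15 / 58.9 = 158.0 L

158 L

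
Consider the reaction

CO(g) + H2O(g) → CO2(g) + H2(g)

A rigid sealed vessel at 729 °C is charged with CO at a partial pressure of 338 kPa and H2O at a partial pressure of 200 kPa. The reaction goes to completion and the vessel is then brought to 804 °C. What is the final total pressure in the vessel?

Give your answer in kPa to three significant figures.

578 kPa

Because the vessel is rigid and T is held at 729 °C, work the stoichiometry in partial pressures (P_i = n_iRT/V).
P(H2O) required for 338 kPa of CO = (1/1) × 338 = 338.0 kPa; available 200 kPa, so H2O is limiting.
P(CO) remaining = 338 − (1/1) × 200 = 138.0 kPa
P(gaseous products) = (1+1)/1 × 200 = 400.0 kPa
P_total at 729 °C = 138.0 + 400.0 = 538.0 kPa
Scaling to 804 °C: P = 538.0 × 1077.15/1002.15 = 578.3 kPa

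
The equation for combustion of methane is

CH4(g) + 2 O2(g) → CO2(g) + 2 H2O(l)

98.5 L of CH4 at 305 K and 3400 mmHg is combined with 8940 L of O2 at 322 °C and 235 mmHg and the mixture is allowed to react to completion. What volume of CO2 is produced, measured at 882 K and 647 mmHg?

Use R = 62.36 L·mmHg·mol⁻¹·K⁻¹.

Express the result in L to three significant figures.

n(CH4) = PV/RT = (3400 × 98.5) / (62.36 × 305) = 17.61 mol
n(O2) = PV/RT = (235 × 8940) / (62.36 × 595.15) = 56.61 mol
For 17.61 mol CH4, stoichiometry requires (2/1) × 17.61 = 35.22 mol O2; 56.61 mol is available, so CH4 is limiting.
n(CO2) = (1/1) × 17.61 = 17.61 mol
V(CO2) = nRT/P = 17.61 × 62.36 × 882 / 647 = 1497 L

1500 L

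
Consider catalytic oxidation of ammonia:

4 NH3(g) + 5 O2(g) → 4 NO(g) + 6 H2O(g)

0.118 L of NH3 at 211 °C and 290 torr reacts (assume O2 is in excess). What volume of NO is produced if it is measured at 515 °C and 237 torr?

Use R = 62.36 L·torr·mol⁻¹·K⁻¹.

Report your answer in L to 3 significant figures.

0.235 L

n(NH3) = PV/RT = (290 × 0.118) / (62.36 × 484.15) = 0.001133 mol
n(NO) = (4/4) × 0.001133 = 0.001133 mol
V = nRT/P = 0.001133 × 62.36 × 788.15 / 237 = 0.2350 L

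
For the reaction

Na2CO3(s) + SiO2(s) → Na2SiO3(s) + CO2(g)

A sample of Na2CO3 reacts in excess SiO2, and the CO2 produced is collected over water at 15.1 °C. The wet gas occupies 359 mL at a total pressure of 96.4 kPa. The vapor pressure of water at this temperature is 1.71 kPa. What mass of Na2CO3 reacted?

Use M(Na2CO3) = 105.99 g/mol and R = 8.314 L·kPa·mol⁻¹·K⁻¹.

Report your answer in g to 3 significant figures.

P(CO2) = 96.4 − 1.71 = 94.69 kPa
n(CO2) = PV/RT = (94.69 × 0.3590) / (8.314 × 288.25) = 0.01418 mol
n(Na2CO3) = (1/1) × 0.01418 = 0.01418 mol
m(Na2CO3) = 0.01418 × 105.99 = 1.503 g

1.50 g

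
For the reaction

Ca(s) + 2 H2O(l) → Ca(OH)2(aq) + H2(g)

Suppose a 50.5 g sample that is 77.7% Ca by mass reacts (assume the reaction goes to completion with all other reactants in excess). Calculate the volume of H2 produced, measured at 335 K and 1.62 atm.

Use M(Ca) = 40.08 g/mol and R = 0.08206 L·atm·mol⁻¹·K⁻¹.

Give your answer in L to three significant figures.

16.6 L

mass of Ca = 50.5 × 77.7/100 = 39.24 g
n(Ca) = 39.24 / 40.08 = 0.9790 mol
n(H2) = (1/1) × 0.9790 = 0.9790 mol
V = nRT/P = 0.9790 × 0.08206 × 335 / 1.62 = 16.61 L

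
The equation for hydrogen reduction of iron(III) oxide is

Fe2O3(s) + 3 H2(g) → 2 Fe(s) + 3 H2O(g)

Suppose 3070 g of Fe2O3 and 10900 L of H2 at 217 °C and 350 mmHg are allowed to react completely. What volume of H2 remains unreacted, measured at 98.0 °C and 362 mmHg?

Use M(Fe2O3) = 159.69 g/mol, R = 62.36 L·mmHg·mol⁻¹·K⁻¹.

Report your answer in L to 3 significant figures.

4290 L

n(Fe2O3) = 3070 / 159.69 = 19.22 mol
n(H2) = PV/RT = (350 × 10900) / (62.36 × 490.15) = 124.8 mol
For 19.22 mol Fe2O3, stoichiometry requires (3/1) × 19.22 = 57.66 mol H2; 124.8 mol is available, so Fe2O3 is limiting.
n(H2) consumed = (3/1) × 19.22 = 57.66 mol; remaining = 124.8 − 57.66 = 67.14 mol
V(H2) = nRT/P = 67.14 × 62.36 × 371.15 / 362 = 4293 L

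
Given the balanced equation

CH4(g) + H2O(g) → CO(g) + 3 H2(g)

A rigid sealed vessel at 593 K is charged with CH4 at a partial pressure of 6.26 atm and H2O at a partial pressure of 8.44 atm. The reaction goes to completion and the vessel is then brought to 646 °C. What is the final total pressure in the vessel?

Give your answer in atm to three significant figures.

Because the vessel is rigid and T is held at 593 K, work the stoichiometry in partial pressures (P_i = n_iRT/V).
P(H2O) required for 6.26 atm of CH4 = (1/1) × 6.26 = 6.260 atm; available 8.44 atm, so CH4 is limiting.
P(H2O) remaining = 8.44 − (1/1) × 6.26 = 2.180 atm
P(gaseous products) = (1+3)/1 × 6.26 = 25.04 atm
P_total at 593 K = 2.180 + 25.04 = 27.22 atm
Scaling to 646 °C: P = 27.22 × 919.15/593 = 42.19 atm

42.2 atm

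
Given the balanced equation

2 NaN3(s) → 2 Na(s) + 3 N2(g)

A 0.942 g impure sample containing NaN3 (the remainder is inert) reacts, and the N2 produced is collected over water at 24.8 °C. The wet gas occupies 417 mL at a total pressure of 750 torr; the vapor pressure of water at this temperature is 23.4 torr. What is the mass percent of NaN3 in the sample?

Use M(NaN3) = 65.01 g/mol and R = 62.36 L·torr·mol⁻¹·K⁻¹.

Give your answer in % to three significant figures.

75.0 %

P(N2) = 750 − 23.4 = 726.6 torr
n(N2) = PV/RT = (726.6 × 0.4170) / (62.36 × 297.95) = 0.01631 mol
n(NaN3) = (2/3) × 0.01631 = 0.01087 mol
m(NaN3) = 0.01087 × 65.01 = 0.7067 g
%NaN3 = 0.7067 / 0.942 × 100 = 75.02%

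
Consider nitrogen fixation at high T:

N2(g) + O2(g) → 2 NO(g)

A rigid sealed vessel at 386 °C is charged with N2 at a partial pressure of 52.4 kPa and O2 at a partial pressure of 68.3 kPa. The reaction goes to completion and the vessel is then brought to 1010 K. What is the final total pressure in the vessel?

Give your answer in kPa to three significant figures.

At constant V, partial pressures at 386 °C are proportional to moles, so apply stoichiometry directly to pressures.
P(O2) required for 52.4 kPa of N2 = (1/1) × 52.4 = 52.40 kPa; available 68.3 kPa, so N2 is limiting.
P(O2) remaining = 68.3 − (1/1) × 52.4 = 15.90 kPa
P(gaseous products) = (2)/1 × 52.4 = 104.8 kPa
P_total at 386 °C = 15.90 + 104.8 = 120.7 kPa
Scaling to 1010 K: P = 120.7 × 1010/659.15 = 184.9 kPa

185 kPa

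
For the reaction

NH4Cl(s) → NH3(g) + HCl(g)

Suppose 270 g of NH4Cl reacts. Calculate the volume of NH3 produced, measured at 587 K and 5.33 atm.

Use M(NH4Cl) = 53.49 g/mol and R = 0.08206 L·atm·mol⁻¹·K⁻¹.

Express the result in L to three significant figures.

n(NH4Cl) = 270.0 / 53.49 = 5.048 mol
n(NH3) = (1/1) × 5.048 = 5.048 mol
V = nRT/P = 5.048 × 0.08206 × 587 / 5.33 = 45.62 L

45.6 L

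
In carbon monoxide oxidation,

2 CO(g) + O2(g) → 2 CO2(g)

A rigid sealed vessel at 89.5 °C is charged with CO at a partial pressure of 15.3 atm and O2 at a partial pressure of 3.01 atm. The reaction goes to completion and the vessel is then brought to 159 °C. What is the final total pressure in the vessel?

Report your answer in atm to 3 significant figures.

18.2 atm

With V and T fixed, P_i ∝ n_i, so the mole ratios apply directly to partial pressures at 89.5 °C.
P(O2) required for 15.3 atm of CO = (1/2) × 15.3 = 7.650 atm; available 3.01 atm, so O2 is limiting.
P(CO) remaining = 15.3 − (2/1) × 3.01 = 9.280 atm
P(gaseous products) = (2)/1 × 3.01 = 6.020 atm
P_total at 89.5 °C = 9.280 + 6.020 = 15.30 atm
Scaling to 159 °C: P = 15.30 × 432.15/362.65 = 18.23 atm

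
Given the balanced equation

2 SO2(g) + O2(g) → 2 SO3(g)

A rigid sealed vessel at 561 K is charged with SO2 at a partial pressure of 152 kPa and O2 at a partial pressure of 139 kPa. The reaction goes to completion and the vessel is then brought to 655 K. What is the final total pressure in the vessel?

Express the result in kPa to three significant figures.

With V and T fixed, P_i ∝ n_i, so the mole ratios apply directly to partial pressures at 561 K.
P(O2) required for 152 kPa of SO2 = (1/2) × 152 = 76.00 kPa; available 139 kPa, so SO2 is limiting.
P(O2) remaining = 139 − (1/2) × 152 = 63.00 kPa
P(gaseous products) = (2)/2 × 152 = 152.0 kPa
P_total at 561 K = 63.00 + 152.0 = 215.0 kPa
Scaling to 655 K: P = 215.0 × 655/561 = 251.0 kPa

251 kPa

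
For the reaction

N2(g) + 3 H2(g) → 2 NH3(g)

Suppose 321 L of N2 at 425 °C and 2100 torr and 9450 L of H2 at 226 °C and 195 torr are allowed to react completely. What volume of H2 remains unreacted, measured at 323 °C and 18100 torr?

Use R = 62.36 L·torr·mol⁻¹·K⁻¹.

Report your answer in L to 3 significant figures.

n(N2) = PV/RT = (2100 × 321) / (62.36 × 698.15) = 15.48 mol
n(H2) = PV/RT = (195 × 9450) / (62.36 × 499.15) = 59.20 mol
For 15.48 mol N2, stoichiometry requires (3/1) × 15.48 = 46.44 mol H2; 59.20 mol is available, so N2 is limiting.
n(H2) consumed = (3/1) × 15.48 = 46.44 mol; remaining = 59.20 − 46.44 = 12.76 mol
V(H2) = nRT/P = 12.76 × 62.36 × 596.15 / 18100 = 26.21 L

26.2 L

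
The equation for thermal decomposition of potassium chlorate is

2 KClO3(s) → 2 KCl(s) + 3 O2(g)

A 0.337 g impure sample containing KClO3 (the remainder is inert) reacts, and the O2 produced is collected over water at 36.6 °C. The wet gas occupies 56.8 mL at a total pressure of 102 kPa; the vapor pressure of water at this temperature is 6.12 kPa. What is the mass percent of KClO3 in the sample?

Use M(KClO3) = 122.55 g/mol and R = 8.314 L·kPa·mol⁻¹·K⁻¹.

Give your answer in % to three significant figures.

P(O2) = 102 − 6.12 = 95.88 kPa
n(O2) = PV/RT = (95.88 × 0.05680) / (8.314 × 309.75) = 0.002115 mol
n(KClO3) = (2/3) × 0.002115 = 0.001410 mol
m(KClO3) = 0.001410 × 122.55 = 0.1728 g
%KClO3 = 0.1728 / 0.337 × 100 = 51.28%

51.3 %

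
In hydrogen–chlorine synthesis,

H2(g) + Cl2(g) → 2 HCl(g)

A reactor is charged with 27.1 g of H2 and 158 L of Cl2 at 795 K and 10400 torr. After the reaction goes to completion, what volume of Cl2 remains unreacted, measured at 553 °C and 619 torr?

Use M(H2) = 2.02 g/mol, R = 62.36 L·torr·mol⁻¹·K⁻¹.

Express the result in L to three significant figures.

n(H2) = 27.1 / 2.02 = 13.42 mol
n(Cl2) = PV/RT = (10400 × 158) / (62.36 × 795) = 33.14 mol
For 13.42 mol H2, stoichiometry requires (1/1) × 13.42 = 13.42 mol Cl2; 33.14 mol is available, so H2 is limiting.
n(Cl2) consumed = (1/1) × 13.42 = 13.42 mol; remaining = 33.14 − 13.42 = 19.72 mol
V(Cl2) = nRT/P = 19.72 × 62.36 × 826.15 / 619 = 1641 L

1640 L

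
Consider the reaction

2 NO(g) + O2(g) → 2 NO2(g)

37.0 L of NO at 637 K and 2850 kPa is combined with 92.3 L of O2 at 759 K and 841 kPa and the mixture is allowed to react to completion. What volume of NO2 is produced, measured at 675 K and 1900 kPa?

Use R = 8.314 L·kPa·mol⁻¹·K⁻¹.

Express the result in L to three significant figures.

58.8 L

n(NO) = PV/RT = (2850 × 37.0) / (8.314 × 637) = 19.91 mol
n(O2) = PV/RT = (841 × 92.3) / (8.314 × 759) = 12.30 mol
For 19.91 mol NO, stoichiometry requires (1/2) × 19.91 = 9.955 mol O2; 12.30 mol is available, so NO is limiting.
n(NO2) = (2/2) × 19.91 = 19.91 mol
V(NO2) = nRT/P = 19.91 × 8.314 × 675 / 1900 = 58.81 L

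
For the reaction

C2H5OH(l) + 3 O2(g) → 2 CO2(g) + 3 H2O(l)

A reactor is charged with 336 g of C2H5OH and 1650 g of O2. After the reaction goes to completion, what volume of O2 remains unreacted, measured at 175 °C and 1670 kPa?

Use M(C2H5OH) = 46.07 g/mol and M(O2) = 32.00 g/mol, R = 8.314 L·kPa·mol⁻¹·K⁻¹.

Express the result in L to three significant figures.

n(C2H5OH) = 336 / 46.07 = 7.293 mol
n(O2) = 1650 / 32.00 = 51.56 mol
For 7.293 mol C2H5OH, stoichiometry requires (3/1) × 7.293 = 21.88 mol O2; 51.56 mol is available, so C2H5OH is limiting.
n(O2) consumed = (3/1) × 7.293 = 21.88 mol; remaining = 51.56 − 21.88 = 29.68 mol
V(O2) = nRT/P = 29.68 × 8.314 × 448.15 / 1670 = 66.22 L

66.2 L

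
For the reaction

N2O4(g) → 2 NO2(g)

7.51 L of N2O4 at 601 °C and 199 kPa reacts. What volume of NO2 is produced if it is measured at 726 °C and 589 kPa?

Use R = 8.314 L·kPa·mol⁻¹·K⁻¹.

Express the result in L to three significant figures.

n(N2O4) = PV/RT = (199 × 7.51) / (8.314 × 874.15) = 0.2056 mol
n(NO2) = (2/1) × 0.2056 = 0.4112 mol
V = nRT/P = 0.4112 × 8.314 × 999.15 / 589 = 5.799 L

5.80 L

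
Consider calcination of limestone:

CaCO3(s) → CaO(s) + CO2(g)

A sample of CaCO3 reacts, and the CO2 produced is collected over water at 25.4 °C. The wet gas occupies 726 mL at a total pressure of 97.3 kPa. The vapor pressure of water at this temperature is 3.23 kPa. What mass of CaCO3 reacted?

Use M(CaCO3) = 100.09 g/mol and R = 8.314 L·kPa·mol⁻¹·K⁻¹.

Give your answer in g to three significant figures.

P(CO2) = 97.3 − 3.23 = 94.07 kPa
n(CO2) = PV/RT = (94.07 × 0.7260) / (8.314 × 298.55) = 0.02751 mol
n(CaCO3) = (1/1) × 0.02751 = 0.02751 mol
m(CaCO3) = 0.02751 × 100.09 = 2.753 g

2.75 g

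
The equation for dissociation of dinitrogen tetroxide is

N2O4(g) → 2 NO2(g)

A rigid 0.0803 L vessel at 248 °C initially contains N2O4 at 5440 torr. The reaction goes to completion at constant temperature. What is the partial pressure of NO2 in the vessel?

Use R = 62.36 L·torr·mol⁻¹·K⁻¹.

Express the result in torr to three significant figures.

n(N2O4)₀ = PV/RT = (5440 × 0.0803) / (62.36 × 521.15) = 0.01344 mol
n(NO2) = (2/1) × 0.01344 = 0.02688 mol
P(NO2) = nRT/V = 0.02688 × 62.36 × 521.15 / 0.0803 = 10880 torr

10900 torr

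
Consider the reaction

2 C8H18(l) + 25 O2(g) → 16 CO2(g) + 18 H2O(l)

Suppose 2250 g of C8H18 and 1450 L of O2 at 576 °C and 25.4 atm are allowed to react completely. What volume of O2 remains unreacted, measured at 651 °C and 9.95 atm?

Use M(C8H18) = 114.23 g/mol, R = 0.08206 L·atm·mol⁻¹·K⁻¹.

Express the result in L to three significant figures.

n(C8H18) = 2250 / 114.23 = 19.70 mol
n(O2) = PV/RT = (25.4 × 1450) / (0.08206 × 849.15) = 528.5 mol
For 19.70 mol C8H18, stoichiometry requires (25/2) × 19.70 = 246.2 mol O2; 528.5 mol is available, so C8H18 is limiting.
n(O2) consumed = (25/2) × 19.70 = 246.2 mol; remaining = 528.5 − 246.2 = 282.3 mol
V(O2) = nRT/P = 282.3 × 0.08206 × 924.15 / 9.95 = 2152 L

2150 L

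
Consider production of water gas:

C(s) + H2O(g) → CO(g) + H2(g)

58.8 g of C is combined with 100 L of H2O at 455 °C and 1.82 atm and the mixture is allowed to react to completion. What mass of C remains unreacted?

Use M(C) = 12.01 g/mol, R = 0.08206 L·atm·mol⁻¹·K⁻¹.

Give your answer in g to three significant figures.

n(C) = 58.8 / 12.01 = 4.896 mol
n(H2O) = PV/RT = (1.82 × 100) / (0.08206 × 728.15) = 3.046 mol
For 4.896 mol C, stoichiometry requires (1/1) × 4.896 = 4.896 mol H2O; 3.046 mol is available, so H2O is limiting.
n(C) consumed = (1/1) × 3.046 = 3.046 mol; remaining = 4.896 − 3.046 = 1.850 mol
m(C) = 1.850 × 12.01 = 22.22 g

22.2 g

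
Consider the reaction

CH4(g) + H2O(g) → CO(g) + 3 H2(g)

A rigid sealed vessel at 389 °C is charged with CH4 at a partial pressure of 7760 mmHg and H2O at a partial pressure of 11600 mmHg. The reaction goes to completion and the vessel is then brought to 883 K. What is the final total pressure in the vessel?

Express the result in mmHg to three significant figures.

46500 mmHg

With V and T fixed, P_i ∝ n_i, so the mole ratios apply directly to partial pressures at 389 °C.
P(H2O) required for 7760 mmHg of CH4 = (1/1) × 7760 = 7760 mmHg; available 11600 mmHg, so CH4 is limiting.
P(H2O) remaining = 11600 − (1/1) × 7760 = 3840 mmHg
P(gaseous products) = (1+3)/1 × 7760 = 31040 mmHg
P_total at 389 °C = 3840 + 31040 = 34880 mmHg
Scaling to 883 K: P = 34880 × 883/662.15 = 46510 mmHg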